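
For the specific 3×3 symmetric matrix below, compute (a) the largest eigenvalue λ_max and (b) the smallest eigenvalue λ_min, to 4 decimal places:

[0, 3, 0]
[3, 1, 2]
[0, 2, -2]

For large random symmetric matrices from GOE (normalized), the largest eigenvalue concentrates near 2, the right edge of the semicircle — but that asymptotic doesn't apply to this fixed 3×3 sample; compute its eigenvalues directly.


Since M is real symmetric, all three eigenvalues are real; they are the roots of det(λI − M) = λ³ − (tr M) λ² + s λ − det M, where s is the sum of the principal 2×2 minors.
tr M = 0 + 1 + (-2) = -1.
s = (0·1 − 3²) + (0·(-2) − 0²) + (1·(-2) − 2²) = -9 + 0 + (-6) = -15.
det M (expand along row 1) = 0·(-6) − 3·(-6) + 0·6 = 18.
Characteristic polynomial: λ³ + λ² − 15λ − 18 = 0.
Substitute λ = y + (tr M)/3 = y − 0.333333 to remove the quadratic term: y³ + p·y + q = 0 with p = s − (tr M)²/3 = -15.333333 and q = −2(tr M)³/27 + (tr M)·s/3 − det M = -12.925926.
Three real roots ⇒ use the trigonometric (Viète) form: r = 2√(−p/3) = 4.521553, φ = arccos(3q/(p·r)) = arccos(0.559318) = 0.977234 rad.
y_k = r·cos(φ/3 − 2πk/3) for k = 0, 1, 2 gives y = 4.283777, -0.888783, -3.394994.
λ_k = y_k − 0.333333 gives λ = 3.9504, -1.2221, -3.7283 (check: the sum is -1.0000 = tr M).

Hence λ_max = 3.9504 and λ_min = -3.7283.


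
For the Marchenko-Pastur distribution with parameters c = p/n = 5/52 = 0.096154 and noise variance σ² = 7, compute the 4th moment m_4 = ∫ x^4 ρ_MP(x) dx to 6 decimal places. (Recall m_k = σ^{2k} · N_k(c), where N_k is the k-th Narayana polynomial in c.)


E[X⁴] = σ⁸ (1 + 6c + 6c² + c³) (fourth MP moment). With σ² = 7 (so σ⁸ = 2401) and c = 5/52 = 0.096154: E[X⁴] = 2401 · (1 + 6·0.096154 + 6·(0.096154)² + (0.096154)³) = 2401 · 1.633285.

So E[X^4] = 3921.518356.


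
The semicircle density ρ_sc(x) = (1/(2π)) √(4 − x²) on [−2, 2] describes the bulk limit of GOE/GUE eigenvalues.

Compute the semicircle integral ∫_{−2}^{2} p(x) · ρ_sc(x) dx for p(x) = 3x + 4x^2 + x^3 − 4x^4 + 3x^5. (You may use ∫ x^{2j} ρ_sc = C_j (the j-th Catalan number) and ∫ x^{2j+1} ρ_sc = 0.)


Write p(x) = Σ a_i x^i, split into monomials and integrate each against ρ_sc separately.
Using ∫ x^{2j} ρ_sc = C_j = (1/(j+1)) C(2j, j) (Catalan numbers) and ∫ x^{2j+1} ρ_sc = 0 (odd monomials vanish by symmetry):
  i = 1 (odd): ∫ x^1 ρ_sc = 0 (vanishes)
  i = 2 (even): a_2 · C_{1} = 4 · 1 = 4
  i = 3 (odd): ∫ x^3 ρ_sc = 0 (vanishes)
  i = 4 (even): a_4 · C_{2} = -4 · 2 = -8
  i = 5 (odd): ∫ x^5 ρ_sc = 0 (vanishes)

Summing the contributions: ∫_{−2}^{2} p(x) ρ_sc(x) dx = 4 + (-8) = -4.


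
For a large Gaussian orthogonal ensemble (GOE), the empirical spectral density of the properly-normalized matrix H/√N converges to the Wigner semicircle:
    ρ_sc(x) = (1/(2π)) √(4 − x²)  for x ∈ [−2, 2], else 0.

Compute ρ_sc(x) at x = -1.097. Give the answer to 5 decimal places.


ρ_sc(x) = (1/(2π)) √(4 − x²). With x = -1.097:
  4 − x² = 4 − (-1.097)² = 4 − 1.203409 = 2.796591.
  √(4 − x²) = 1.672301.
  1/(2π) = 0.159155.
  ρ_sc(-1.097) = 0.159155 · 1.672301 = 0.266155.

Rounded to 5 decimal places: ρ_sc(-1.097) ≈ 0.26615.


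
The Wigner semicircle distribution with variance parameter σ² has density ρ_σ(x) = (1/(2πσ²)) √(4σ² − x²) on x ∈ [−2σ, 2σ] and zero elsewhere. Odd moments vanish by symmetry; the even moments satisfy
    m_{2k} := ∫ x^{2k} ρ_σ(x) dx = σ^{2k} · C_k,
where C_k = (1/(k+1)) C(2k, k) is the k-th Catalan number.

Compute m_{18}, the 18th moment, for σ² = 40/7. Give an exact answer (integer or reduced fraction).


By the scaled semicircle moment identity, m_{2k} = σ^{2k} · C_k with k = 9.
C_9 = (1/(k+1)) · C(2k, k) = (1/10) · C(18, 9) = (1/10) · 48620 = 4862.
σ^{2k} = (σ²)^k = (40/7)^9 = 262144000000000/40353607.

Therefore m_{18} = σ^{18} · C_9 = (262144000000000/40353607) · 4862 = 1274544128000000000/40353607.


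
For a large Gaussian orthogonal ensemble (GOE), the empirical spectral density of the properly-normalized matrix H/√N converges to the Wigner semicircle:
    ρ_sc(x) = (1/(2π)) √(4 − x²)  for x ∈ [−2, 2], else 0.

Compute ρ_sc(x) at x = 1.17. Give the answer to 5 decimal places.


ρ_sc(x) = (1/(2π)) √(4 − x²). With x = 1.17:
  4 − x² = 4 − (1.17)² = 4 − 1.368900 = 2.631100.
  √(4 − x²) = 1.622067.
  1/(2π) = 0.159155.
  ρ_sc(1.17) = 0.159155 · 1.622067 = 0.258160.

Rounded to 5 decimal places: ρ_sc(1.17) ≈ 0.25816.


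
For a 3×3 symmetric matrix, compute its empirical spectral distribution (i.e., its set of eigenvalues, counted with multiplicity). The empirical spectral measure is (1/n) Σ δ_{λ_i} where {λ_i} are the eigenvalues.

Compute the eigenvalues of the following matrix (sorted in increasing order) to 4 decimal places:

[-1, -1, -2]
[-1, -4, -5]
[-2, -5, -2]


Since M is real symmetric, all three eigenvalues are real; they are the roots of det(λI − M) = λ³ − (tr M) λ² + s λ − det M, where s is the sum of the principal 2×2 minors.
tr M = -1 + (-4) + (-2) = -7.
s = ((-1)·(-4) − (-1)²) + ((-1)·(-2) − (-2)²) + ((-4)·(-2) − (-5)²) = 3 + (-2) + (-17) = -16.
det M (expand along row 1) = (-1)·(-17) − (-1)·(-8) + (-2)·(-3) = 15.
Characteristic polynomial: λ³ + 7λ² − 16λ − 15 = 0.
Substitute λ = y + (tr M)/3 = y − 2.333333 to remove the quadratic term: y³ + p·y + q = 0 with p = s − (tr M)²/3 = -32.333333 and q = −2(tr M)³/27 + (tr M)·s/3 − det M = 47.740741.
Three real roots ⇒ use the trigonometric (Viète) form: r = 2√(−p/3) = 6.565905, φ = arccos(3q/(p·r)) = arccos(-0.674629) = 2.311259 rad.
y_k = r·cos(φ/3 − 2πk/3) for k = 0, 1, 2 gives y = 4.711815, 1.604198, -6.316013.
λ_k = y_k − 2.333333 gives λ = 2.3785, -0.7291, -8.6493 (check: the sum is -7.0000 = tr M).

Eigenvalues sorted in increasing order: [-8.6493, -0.7291, 2.3785].


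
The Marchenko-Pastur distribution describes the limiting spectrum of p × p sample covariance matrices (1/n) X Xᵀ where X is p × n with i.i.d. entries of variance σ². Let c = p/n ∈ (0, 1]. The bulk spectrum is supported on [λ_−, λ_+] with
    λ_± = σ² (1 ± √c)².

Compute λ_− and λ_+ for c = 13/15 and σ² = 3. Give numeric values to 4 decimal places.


c = 13/15 = 0.866667; √c = 0.930949.
λ_− = σ² (1 − √c)² = 3 · (1 − 0.930949)² = 3 · (0.069051)² = 0.014304.
λ_+ = σ² (1 + √c)² = 3 · (1 + 0.930949)² = 3 · (1.930949)² = 11.185696.

Rounded to 4 decimal places: λ_− ≈ 0.0143, λ_+ ≈ 11.1857.


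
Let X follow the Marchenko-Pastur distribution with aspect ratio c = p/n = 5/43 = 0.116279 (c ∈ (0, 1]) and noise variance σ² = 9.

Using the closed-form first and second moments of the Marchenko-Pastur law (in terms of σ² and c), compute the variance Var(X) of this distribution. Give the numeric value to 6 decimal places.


Recall the MP moments m_1 = E[X] = σ² and m_2 = E[X²] = σ⁴ (1 + c).
m_1 = E[X] = σ² = 9, so m_1² = 81.
m_2 = E[X²] = σ⁴ (1 + c) = 81 · (1 + 0.116279) = 81 · 1.116279 = 90.418605.
(Note m_2 − m_1² simplifies to c · σ⁴ = 0.116279 · 81.)

Var(X) = m_2 − m_1² = 90.418605 − 81 = 9.418605.


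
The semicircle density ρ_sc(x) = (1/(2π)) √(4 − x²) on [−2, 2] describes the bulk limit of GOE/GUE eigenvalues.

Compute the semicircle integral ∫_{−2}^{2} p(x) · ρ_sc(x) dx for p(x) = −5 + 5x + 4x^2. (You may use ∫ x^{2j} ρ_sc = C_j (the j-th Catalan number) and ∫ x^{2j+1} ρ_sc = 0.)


Write p(x) = Σ a_i x^i, split into monomials and integrate each against ρ_sc separately.
Using ∫ x^{2j} ρ_sc = C_j = (1/(j+1)) C(2j, j) (Catalan numbers) and ∫ x^{2j+1} ρ_sc = 0 (odd monomials vanish by symmetry):
  i = 0 (even): a_0 · C_{0} = -5 · 1 = -5
  i = 1 (odd): ∫ x^1 ρ_sc = 0 (vanishes)
  i = 2 (even): a_2 · C_{1} = 4 · 1 = 4

Summing the contributions: ∫_{−2}^{2} p(x) ρ_sc(x) dx = (-5) + 4 = -1.


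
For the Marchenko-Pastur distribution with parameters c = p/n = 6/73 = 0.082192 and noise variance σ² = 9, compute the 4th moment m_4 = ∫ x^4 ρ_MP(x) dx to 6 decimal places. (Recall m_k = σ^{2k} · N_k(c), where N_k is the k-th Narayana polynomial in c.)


E[X⁴] = σ⁸ (1 + 6c + 6c² + c³) (fourth MP moment). With σ² = 9 (so σ⁸ = 6561) and c = 6/73 = 0.082192: E[X⁴] = 6561 · (1 + 6·0.082192 + 6·(0.082192)² + (0.082192)³) = 6561 · 1.534239.

So E[X^4] = 10066.141184.


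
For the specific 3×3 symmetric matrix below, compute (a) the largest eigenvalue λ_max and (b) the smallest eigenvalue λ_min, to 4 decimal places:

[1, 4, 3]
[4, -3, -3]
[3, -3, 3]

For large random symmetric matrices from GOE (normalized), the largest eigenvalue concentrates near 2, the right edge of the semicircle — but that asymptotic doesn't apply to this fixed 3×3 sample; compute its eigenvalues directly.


Since M is real symmetric, all three eigenvalues are real; they are the roots of det(λI − M) = λ³ − (tr M) λ² + s λ − det M, where s is the sum of the principal 2×2 minors.
tr M = 1 + (-3) + 3 = 1.
s = (1·(-3) − 4²) + (1·3 − 3²) + ((-3)·3 − (-3)²) = -19 + (-6) + (-18) = -43.
det M (expand along row 1) = 1·(-18) − 4·21 + 3·(-3) = -111.
Characteristic polynomial: λ³ − λ² − 43λ + 111 = 0.
Substitute λ = y + (tr M)/3 = y + 0.333333 to remove the quadratic term: y³ + p·y + q = 0 with p = s − (tr M)²/3 = -43.333333 and q = −2(tr M)³/27 + (tr M)·s/3 − det M = 96.592593.
Three real roots ⇒ use the trigonometric (Viète) form: r = 2√(−p/3) = 7.601170, φ = arccos(3q/(p·r)) = arccos(-0.879757) = 2.646146 rad.
y_k = r·cos(φ/3 − 2πk/3) for k = 0, 1, 2 gives y = 4.831081, 2.666667, -7.497747.
λ_k = y_k + 0.333333 gives λ = 5.1644, 3.0000, -7.1644 (check: the sum is 1.0000 = tr M).

Hence λ_max = 5.1644 and λ_min = -7.1644.


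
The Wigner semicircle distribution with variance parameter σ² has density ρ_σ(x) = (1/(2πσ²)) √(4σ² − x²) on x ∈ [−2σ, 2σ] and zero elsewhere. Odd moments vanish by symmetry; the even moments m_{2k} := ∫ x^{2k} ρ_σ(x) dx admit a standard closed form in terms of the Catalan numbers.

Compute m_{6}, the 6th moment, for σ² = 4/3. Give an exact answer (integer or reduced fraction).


By the scaled semicircle moment identity, m_{2k} = σ^{2k} · C_k with k = 3.
C_3 = (1/(k+1)) · C(2k, k) = (1/4) · C(6, 3) = (1/4) · 20 = 5.
σ^{2k} = (σ²)^k = (4/3)^3 = 64/27.

Therefore m_{6} = σ^{6} · C_3 = (64/27) · 5 = 320/27.


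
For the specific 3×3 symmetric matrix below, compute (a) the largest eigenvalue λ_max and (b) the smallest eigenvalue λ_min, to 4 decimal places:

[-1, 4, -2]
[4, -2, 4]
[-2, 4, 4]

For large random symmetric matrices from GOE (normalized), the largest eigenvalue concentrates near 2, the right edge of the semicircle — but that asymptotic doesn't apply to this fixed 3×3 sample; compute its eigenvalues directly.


Since M is real symmetric, all three eigenvalues are real; they are the roots of det(λI − M) = λ³ − (tr M) λ² + s λ − det M, where s is the sum of the principal 2×2 minors.
tr M = -1 + (-2) + 4 = 1.
s = ((-1)·(-2) − 4²) + ((-1)·4 − (-2)²) + ((-2)·4 − 4²) = -14 + (-8) + (-24) = -46.
det M (expand along row 1) = (-1)·(-24) − 4·24 + (-2)·12 = -96.
Characteristic polynomial: λ³ − λ² − 46λ + 96 = 0.
Substitute λ = y + (tr M)/3 = y + 0.333333 to remove the quadratic term: y³ + p·y + q = 0 with p = s − (tr M)²/3 = -46.333333 and q = −2(tr M)³/27 + (tr M)·s/3 − det M = 80.592593.
Three real roots ⇒ use the trigonometric (Viète) form: r = 2√(−p/3) = 7.859884, φ = arccos(3q/(p·r)) = arccos(-0.663906) = 2.296826 rad.
y_k = r·cos(φ/3 − 2πk/3) for k = 0, 1, 2 gives y = 5.666667, 1.883657, -7.550324.
λ_k = y_k + 0.333333 gives λ = 6.0000, 2.2170, -7.2170 (check: the sum is 1.0000 = tr M).

Hence λ_max = 6.0000 and λ_min = -7.2170.


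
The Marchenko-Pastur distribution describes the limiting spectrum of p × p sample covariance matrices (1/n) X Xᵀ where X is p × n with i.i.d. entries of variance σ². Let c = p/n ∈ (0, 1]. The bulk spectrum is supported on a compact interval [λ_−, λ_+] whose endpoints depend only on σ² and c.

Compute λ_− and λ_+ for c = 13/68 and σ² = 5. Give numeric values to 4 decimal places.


c = 13/68 = 0.191176; √c = 0.437237.
λ_− = σ² (1 − √c)² = 5 · (1 − 0.437237)² = 5 · (0.562763)² = 1.583509.
λ_+ = σ² (1 + √c)² = 5 · (1 + 0.437237)² = 5 · (1.437237)² = 10.328256.

Rounded to 4 decimal places: λ_− ≈ 1.5835, λ_+ ≈ 10.3283.


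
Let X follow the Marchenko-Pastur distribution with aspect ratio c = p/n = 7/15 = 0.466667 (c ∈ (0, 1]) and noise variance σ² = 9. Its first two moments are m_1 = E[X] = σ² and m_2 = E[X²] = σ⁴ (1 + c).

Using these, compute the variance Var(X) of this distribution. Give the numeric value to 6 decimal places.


m_1 = E[X] = σ² = 9, so m_1² = 81.
m_2 = E[X²] = σ⁴ (1 + c) = 81 · (1 + 0.466667) = 81 · 1.466667 = 118.800000.
(Note m_2 − m_1² simplifies to c · σ⁴ = 0.466667 · 81.)

Var(X) = m_2 − m_1² = 118.800000 − 81 = 37.800000.


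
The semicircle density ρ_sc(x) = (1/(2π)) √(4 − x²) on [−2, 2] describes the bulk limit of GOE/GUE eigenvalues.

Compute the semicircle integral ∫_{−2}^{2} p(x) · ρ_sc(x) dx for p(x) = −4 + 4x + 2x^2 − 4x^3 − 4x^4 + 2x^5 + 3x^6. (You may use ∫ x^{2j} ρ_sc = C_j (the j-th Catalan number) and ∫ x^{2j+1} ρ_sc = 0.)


Write p(x) = Σ a_i x^i, split into monomials and integrate each against ρ_sc separately.
Using ∫ x^{2j} ρ_sc = C_j = (1/(j+1)) C(2j, j) (Catalan numbers) and ∫ x^{2j+1} ρ_sc = 0 (odd monomials vanish by symmetry):
  i = 0 (even): a_0 · C_{0} = -4 · 1 = -4
  i = 1 (odd): ∫ x^1 ρ_sc = 0 (vanishes)
  i = 2 (even): a_2 · C_{1} = 2 · 1 = 2
  i = 3 (odd): ∫ x^3 ρ_sc = 0 (vanishes)
  i = 4 (even): a_4 · C_{2} = -4 · 2 = -8
  i = 5 (odd): ∫ x^5 ρ_sc = 0 (vanishes)
  i = 6 (even): a_6 · C_{3} = 3 · 5 = 15

Summing the contributions: ∫_{−2}^{2} p(x) ρ_sc(x) dx = (-4) + 2 + (-8) + 15 = 5.


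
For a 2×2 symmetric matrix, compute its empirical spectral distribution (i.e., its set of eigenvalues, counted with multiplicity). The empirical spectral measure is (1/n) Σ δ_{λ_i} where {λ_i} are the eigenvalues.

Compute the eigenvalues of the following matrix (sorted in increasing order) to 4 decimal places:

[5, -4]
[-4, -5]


Since M is real symmetric, both eigenvalues are real; they are the roots of det(λI − M) = λ² − (tr M) λ + det M.
tr M = 5 + (-5) = 0.
det M = 5·(-5) − (-4)² = -25 − 16 = -41.
Characteristic polynomial: λ² − 41 = 0.
Discriminant Δ = (tr M)² − 4·det M = 0 − (-164) = 164; √Δ = 12.806248.
λ = (tr M ± √Δ)/2 = (0 ± 12.806248)/2, giving (tr M − √Δ)/2 = -6.4031 and (tr M + √Δ)/2 = 6.4031.

Eigenvalues sorted in increasing order: [-6.4031, 6.4031].


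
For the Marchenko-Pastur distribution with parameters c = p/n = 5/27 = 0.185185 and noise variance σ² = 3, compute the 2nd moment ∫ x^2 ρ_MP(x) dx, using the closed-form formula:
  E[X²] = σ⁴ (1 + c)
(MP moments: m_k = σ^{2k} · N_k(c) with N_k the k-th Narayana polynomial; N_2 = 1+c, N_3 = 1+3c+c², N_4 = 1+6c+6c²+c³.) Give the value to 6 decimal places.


E[X²] = σ⁴ (1 + c) (second MP moment). With σ² = 3 (so σ⁴ = 9) and c = 5/27 = 0.185185: E[X²] = 9 · (1 + 0.185185) = 9 · 1.185185.

So E[X^2] = 10.666667.


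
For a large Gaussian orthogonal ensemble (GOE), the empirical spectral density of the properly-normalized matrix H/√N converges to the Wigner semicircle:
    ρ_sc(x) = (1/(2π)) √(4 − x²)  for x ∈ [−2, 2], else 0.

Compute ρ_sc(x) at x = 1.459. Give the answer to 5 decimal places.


ρ_sc(x) = (1/(2π)) √(4 − x²). With x = 1.459:
  4 − x² = 4 − (1.459)² = 4 − 2.128681 = 1.871319.
  √(4 − x²) = 1.367962.
  1/(2π) = 0.159155.
  ρ_sc(1.459) = 0.159155 · 1.367962 = 0.217718.

Rounded to 5 decimal places: ρ_sc(1.459) ≈ 0.21772.


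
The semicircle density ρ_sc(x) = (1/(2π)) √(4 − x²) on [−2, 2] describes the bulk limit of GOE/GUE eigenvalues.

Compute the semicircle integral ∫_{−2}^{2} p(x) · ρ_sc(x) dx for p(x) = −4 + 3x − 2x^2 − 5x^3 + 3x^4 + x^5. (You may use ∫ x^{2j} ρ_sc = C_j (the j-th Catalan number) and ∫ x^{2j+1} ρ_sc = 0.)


Write p(x) = Σ a_i x^i, split into monomials and integrate each against ρ_sc separately.
Using ∫ x^{2j} ρ_sc = C_j = (1/(j+1)) C(2j, j) (Catalan numbers) and ∫ x^{2j+1} ρ_sc = 0 (odd monomials vanish by symmetry):
  i = 0 (even): a_0 · C_{0} = -4 · 1 = -4
  i = 1 (odd): ∫ x^1 ρ_sc = 0 (vanishes)
  i = 2 (even): a_2 · C_{1} = -2 · 1 = -2
  i = 3 (odd): ∫ x^3 ρ_sc = 0 (vanishes)
  i = 4 (even): a_4 · C_{2} = 3 · 2 = 6
  i = 5 (odd): ∫ x^5 ρ_sc = 0 (vanishes)

Summing the contributions: ∫_{−2}^{2} p(x) ρ_sc(x) dx = (-4) + (-2) + 6 = 0.


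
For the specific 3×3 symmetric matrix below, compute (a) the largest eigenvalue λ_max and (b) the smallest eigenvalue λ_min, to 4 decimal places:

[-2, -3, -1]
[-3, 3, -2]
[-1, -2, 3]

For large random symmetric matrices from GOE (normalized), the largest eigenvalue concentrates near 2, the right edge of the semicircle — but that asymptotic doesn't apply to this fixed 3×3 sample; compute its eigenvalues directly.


Since M is real symmetric, all three eigenvalues are real; they are the roots of det(λI − M) = λ³ − (tr M) λ² + s λ − det M, where s is the sum of the principal 2×2 minors.
tr M = -2 + 3 + 3 = 4.
s = ((-2)·3 − (-3)²) + ((-2)·3 − (-1)²) + (3·3 − (-2)²) = -15 + (-7) + 5 = -17.
det M (expand along row 1) = (-2)·5 − (-3)·(-11) + (-1)·9 = -52.
Characteristic polynomial: λ³ − 4λ² − 17λ + 52 = 0.
Substitute λ = y + (tr M)/3 = y + 1.333333 to remove the quadratic term: y³ + p·y + q = 0 with p = s − (tr M)²/3 = -22.333333 and q = −2(tr M)³/27 + (tr M)·s/3 − det M = 24.592593.
Three real roots ⇒ use the trigonometric (Viète) form: r = 2√(−p/3) = 5.456902, φ = arccos(3q/(p·r)) = arccos(-0.605377) = 2.221036 rad.
y_k = r·cos(φ/3 − 2πk/3) for k = 0, 1, 2 gives y = 4.028480, 1.173525, -5.202005.
λ_k = y_k + 1.333333 gives λ = 5.3618, 2.5069, -3.8687 (check: the sum is 4.0000 = tr M).

Hence λ_max = 5.3618 and λ_min = -3.8687.


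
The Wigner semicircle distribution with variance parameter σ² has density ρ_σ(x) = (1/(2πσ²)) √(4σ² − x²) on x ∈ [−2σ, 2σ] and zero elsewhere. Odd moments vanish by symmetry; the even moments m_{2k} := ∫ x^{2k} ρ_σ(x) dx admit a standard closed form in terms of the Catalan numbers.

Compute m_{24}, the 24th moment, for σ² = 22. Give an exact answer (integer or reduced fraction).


By the scaled semicircle moment identity, m_{2k} = σ^{2k} · C_k with k = 12.
C_12 = (1/(k+1)) · C(2k, k) = (1/13) · C(24, 12) = (1/13) · 2704156 = 208012.
σ^{2k} = (σ²)^k = (22)^12 = 12855002631049216.

Therefore m_{24} = σ^{24} · C_12 = 12855002631049216 · 208012 = 2673994807289809518592.


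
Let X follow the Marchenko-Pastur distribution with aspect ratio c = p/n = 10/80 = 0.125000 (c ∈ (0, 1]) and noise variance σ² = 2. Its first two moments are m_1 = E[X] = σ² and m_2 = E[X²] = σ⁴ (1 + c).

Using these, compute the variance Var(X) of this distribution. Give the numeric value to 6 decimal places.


m_1 = E[X] = σ² = 2, so m_1² = 4.
m_2 = E[X²] = σ⁴ (1 + c) = 4 · (1 + 0.125000) = 4 · 1.125000 = 4.500000.
(Note m_2 − m_1² simplifies to c · σ⁴ = 0.125000 · 4.)

Var(X) = m_2 − m_1² = 4.500000 − 4 = 0.500000.


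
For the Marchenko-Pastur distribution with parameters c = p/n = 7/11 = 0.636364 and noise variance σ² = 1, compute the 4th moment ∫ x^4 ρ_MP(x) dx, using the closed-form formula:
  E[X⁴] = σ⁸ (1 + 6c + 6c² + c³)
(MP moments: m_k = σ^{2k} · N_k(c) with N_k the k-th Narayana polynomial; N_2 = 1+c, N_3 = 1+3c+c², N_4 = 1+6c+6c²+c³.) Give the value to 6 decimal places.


E[X⁴] = σ⁸ (1 + 6c + 6c² + c³) (fourth MP moment). With σ² = 1 (so σ⁸ = 1) and c = 7/11 = 0.636364: E[X⁴] = 1 · (1 + 6·0.636364 + 6·(0.636364)² + (0.636364)³) = 1 · 7.505635.

So E[X^4] = 7.505635.


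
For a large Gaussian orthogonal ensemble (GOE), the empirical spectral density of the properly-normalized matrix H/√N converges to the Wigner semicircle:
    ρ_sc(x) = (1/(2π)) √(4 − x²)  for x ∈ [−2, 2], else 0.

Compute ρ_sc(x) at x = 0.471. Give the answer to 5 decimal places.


ρ_sc(x) = (1/(2π)) √(4 − x²). With x = 0.471:
  4 − x² = 4 − (0.471)² = 4 − 0.221841 = 3.778159.
  √(4 − x²) = 1.943749.
  1/(2π) = 0.159155.
  ρ_sc(0.471) = 0.159155 · 1.943749 = 0.309357.

Rounded to 5 decimal places: ρ_sc(0.471) ≈ 0.30936.


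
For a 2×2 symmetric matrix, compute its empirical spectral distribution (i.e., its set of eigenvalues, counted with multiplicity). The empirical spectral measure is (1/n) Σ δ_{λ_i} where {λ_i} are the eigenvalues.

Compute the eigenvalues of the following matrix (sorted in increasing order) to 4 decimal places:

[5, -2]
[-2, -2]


Since M is real symmetric, both eigenvalues are real; they are the roots of det(λI − M) = λ² − (tr M) λ + det M.
tr M = 5 + (-2) = 3.
det M = 5·(-2) − (-2)² = -10 − 4 = -14.
Characteristic polynomial: λ² − 3λ − 14 = 0.
Discriminant Δ = (tr M)² − 4·det M = 9 − (-56) = 65; √Δ = 8.062258.
λ = (tr M ± √Δ)/2 = (3 ± 8.062258)/2, giving (tr M − √Δ)/2 = -2.5311 and (tr M + √Δ)/2 = 5.5311.

Eigenvalues sorted in increasing order: [-2.5311, 5.5311].


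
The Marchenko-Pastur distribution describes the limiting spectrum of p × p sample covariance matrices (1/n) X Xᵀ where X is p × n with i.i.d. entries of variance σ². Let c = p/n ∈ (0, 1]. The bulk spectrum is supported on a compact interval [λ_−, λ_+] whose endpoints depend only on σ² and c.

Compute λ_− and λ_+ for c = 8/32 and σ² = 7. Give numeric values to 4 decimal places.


c = 8/32 = 0.250000; √c = 0.500000.
λ_− = σ² (1 − √c)² = 7 · (1 − 0.500000)² = 7 · (0.500000)² = 1.750000.
λ_+ = σ² (1 + √c)² = 7 · (1 + 0.500000)² = 7 · (1.500000)² = 15.750000.

Rounded to 4 decimal places: λ_− ≈ 1.7500, λ_+ ≈ 15.7500.


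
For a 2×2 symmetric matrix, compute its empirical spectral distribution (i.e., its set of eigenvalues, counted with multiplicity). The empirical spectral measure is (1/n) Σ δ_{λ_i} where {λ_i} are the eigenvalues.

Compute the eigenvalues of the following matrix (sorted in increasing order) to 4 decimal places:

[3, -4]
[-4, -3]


Since M is real symmetric, both eigenvalues are real; they are the roots of det(λI − M) = λ² − (tr M) λ + det M.
tr M = 3 + (-3) = 0.
det M = 3·(-3) − (-4)² = -9 − 16 = -25.
Characteristic polynomial: λ² − 25 = 0.
Discriminant Δ = (tr M)² − 4·det M = 0 − (-100) = 100; √Δ = 10.000000.
λ = (tr M ± √Δ)/2 = (0 ± 10.000000)/2, giving (tr M − √Δ)/2 = -5.0000 and (tr M + √Δ)/2 = 5.0000.

Eigenvalues sorted in increasing order: [-5.0000, 5.0000].


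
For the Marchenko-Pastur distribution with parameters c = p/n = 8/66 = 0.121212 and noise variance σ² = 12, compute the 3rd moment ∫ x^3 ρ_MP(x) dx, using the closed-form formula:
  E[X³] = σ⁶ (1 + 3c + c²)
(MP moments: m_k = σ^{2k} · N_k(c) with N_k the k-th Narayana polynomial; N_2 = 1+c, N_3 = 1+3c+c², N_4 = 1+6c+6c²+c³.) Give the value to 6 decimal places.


E[X³] = σ⁶ (1 + 3c + c²) (third MP moment). With σ² = 12 (so σ⁶ = 1728) and c = 8/66 = 0.121212: E[X³] = 1728 · (1 + 3·0.121212 + (0.121212)²) = 1728 · 1.378329.

So E[X^3] = 2381.752066.


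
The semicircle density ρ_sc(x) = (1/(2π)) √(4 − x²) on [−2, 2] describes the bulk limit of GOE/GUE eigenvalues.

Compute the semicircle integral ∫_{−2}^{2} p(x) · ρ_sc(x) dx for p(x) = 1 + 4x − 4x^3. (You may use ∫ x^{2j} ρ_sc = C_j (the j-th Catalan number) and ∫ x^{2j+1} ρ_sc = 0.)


Write p(x) = Σ a_i x^i, split into monomials and integrate each against ρ_sc separately.
Using ∫ x^{2j} ρ_sc = C_j = (1/(j+1)) C(2j, j) (Catalan numbers) and ∫ x^{2j+1} ρ_sc = 0 (odd monomials vanish by symmetry):
  i = 0 (even): a_0 · C_{0} = 1 · 1 = 1
  i = 1 (odd): ∫ x^1 ρ_sc = 0 (vanishes)
  i = 3 (odd): ∫ x^3 ρ_sc = 0 (vanishes)

Summing the contributions: ∫_{−2}^{2} p(x) ρ_sc(x) dx = 1.


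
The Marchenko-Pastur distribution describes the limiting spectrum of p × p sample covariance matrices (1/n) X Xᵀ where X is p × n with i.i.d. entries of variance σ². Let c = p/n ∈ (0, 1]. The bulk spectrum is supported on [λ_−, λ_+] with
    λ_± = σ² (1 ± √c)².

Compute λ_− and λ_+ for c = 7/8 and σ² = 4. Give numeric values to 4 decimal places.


c = 7/8 = 0.875000; √c = 0.935414.
λ_− = σ² (1 − √c)² = 4 · (1 − 0.935414)² = 4 · (0.064586)² = 0.016685.
λ_+ = σ² (1 + √c)² = 4 · (1 + 0.935414)² = 4 · (1.935414)² = 14.983315.

Rounded to 4 decimal places: λ_− ≈ 0.0167, λ_+ ≈ 14.9833.


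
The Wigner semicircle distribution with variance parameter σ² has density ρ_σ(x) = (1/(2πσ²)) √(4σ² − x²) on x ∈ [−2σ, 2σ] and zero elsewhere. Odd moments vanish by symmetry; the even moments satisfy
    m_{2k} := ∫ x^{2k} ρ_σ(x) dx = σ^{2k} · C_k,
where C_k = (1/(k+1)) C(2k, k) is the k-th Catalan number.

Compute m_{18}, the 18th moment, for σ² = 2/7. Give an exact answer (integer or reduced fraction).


By the scaled semicircle moment identity, m_{2k} = σ^{2k} · C_k with k = 9.
C_9 = (1/(k+1)) · C(2k, k) = (1/10) · C(18, 9) = (1/10) · 48620 = 4862.
σ^{2k} = (σ²)^k = (2/7)^9 = 512/40353607.

Therefore m_{18} = σ^{18} · C_9 = (512/40353607) · 4862 = 2489344/40353607.


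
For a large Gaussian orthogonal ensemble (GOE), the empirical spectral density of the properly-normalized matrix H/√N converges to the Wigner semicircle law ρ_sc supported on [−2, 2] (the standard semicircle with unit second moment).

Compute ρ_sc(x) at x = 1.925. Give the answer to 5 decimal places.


ρ_sc(x) = (1/(2π)) √(4 − x²). With x = 1.925:
  4 − x² = 4 − (1.925)² = 4 − 3.705625 = 0.294375.
  √(4 − x²) = 0.542563.
  1/(2π) = 0.159155.
  ρ_sc(1.925) = 0.159155 · 0.542563 = 0.086352.

Rounded to 5 decimal places: ρ_sc(1.925) ≈ 0.08635.


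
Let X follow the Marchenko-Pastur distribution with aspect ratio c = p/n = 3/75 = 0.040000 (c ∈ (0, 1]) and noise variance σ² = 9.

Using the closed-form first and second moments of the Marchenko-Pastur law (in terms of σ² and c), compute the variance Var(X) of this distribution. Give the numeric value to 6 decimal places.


Recall the MP moments m_1 = E[X] = σ² and m_2 = E[X²] = σ⁴ (1 + c).
m_1 = E[X] = σ² = 9, so m_1² = 81.
m_2 = E[X²] = σ⁴ (1 + c) = 81 · (1 + 0.040000) = 81 · 1.040000 = 84.240000.
(Note m_2 − m_1² simplifies to c · σ⁴ = 0.040000 · 81.)

Var(X) = m_2 − m_1² = 84.240000 − 81 = 3.240000.


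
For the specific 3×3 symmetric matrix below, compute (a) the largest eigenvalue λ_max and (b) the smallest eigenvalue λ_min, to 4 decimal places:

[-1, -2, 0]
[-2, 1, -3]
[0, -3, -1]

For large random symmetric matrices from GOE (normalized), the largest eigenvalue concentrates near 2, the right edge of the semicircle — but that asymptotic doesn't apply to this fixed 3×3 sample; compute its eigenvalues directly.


Since M is real symmetric, all three eigenvalues are real; they are the roots of det(λI − M) = λ³ − (tr M) λ² + s λ − det M, where s is the sum of the principal 2×2 minors.
tr M = -1 + 1 + (-1) = -1.
s = ((-1)·1 − (-2)²) + ((-1)·(-1) − 0²) + (1·(-1) − (-3)²) = -5 + 1 + (-10) = -14.
det M (expand along row 1) = (-1)·(-10) − (-2)·2 + 0·6 = 14.
Characteristic polynomial: λ³ + λ² − 14λ − 14 = 0.
Substitute λ = y + (tr M)/3 = y − 0.333333 to remove the quadratic term: y³ + p·y + q = 0 with p = s − (tr M)²/3 = -14.333333 and q = −2(tr M)³/27 + (tr M)·s/3 − det M = -9.259259.
Three real roots ⇒ use the trigonometric (Viète) form: r = 2√(−p/3) = 4.371626, φ = arccos(3q/(p·r)) = arccos(0.443310) = 1.111509 rad.
y_k = r·cos(φ/3 − 2πk/3) for k = 0, 1, 2 gives y = 4.074991, -0.666667, -3.408324.
λ_k = y_k − 0.333333 gives λ = 3.7417, -1.0000, -3.7417 (check: the sum is -1.0000 = tr M).

Hence λ_max = 3.7417 and λ_min = -3.7417.


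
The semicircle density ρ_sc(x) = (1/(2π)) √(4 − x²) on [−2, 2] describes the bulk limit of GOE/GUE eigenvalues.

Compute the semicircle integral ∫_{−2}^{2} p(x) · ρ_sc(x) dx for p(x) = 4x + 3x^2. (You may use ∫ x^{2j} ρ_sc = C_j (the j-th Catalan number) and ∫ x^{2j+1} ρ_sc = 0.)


Write p(x) = Σ a_i x^i, split into monomials and integrate each against ρ_sc separately.
Using ∫ x^{2j} ρ_sc = C_j = (1/(j+1)) C(2j, j) (Catalan numbers) and ∫ x^{2j+1} ρ_sc = 0 (odd monomials vanish by symmetry):
  i = 1 (odd): ∫ x^1 ρ_sc = 0 (vanishes)
  i = 2 (even): a_2 · C_{1} = 3 · 1 = 3

Summing the contributions: ∫_{−2}^{2} p(x) ρ_sc(x) dx = 3.


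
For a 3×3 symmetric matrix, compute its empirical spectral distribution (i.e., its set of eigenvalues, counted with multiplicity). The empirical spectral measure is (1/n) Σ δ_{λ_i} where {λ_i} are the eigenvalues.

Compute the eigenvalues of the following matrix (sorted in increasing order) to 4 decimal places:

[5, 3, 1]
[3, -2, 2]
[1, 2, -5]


Since M is real symmetric, all three eigenvalues are real; they are the roots of det(λI − M) = λ³ − (tr M) λ² + s λ − det M, where s is the sum of the principal 2×2 minors.
tr M = 5 + (-2) + (-5) = -2.
s = (5·(-2) − 3²) + (5·(-5) − 1²) + ((-2)·(-5) − 2²) = -19 + (-26) + 6 = -39.
det M (expand along row 1) = 5·6 − 3·(-17) + 1·8 = 89.
Characteristic polynomial: λ³ + 2λ² − 39λ − 89 = 0.
Substitute λ = y + (tr M)/3 = y − 0.666667 to remove the quadratic term: y³ + p·y + q = 0 with p = s − (tr M)²/3 = -40.333333 and q = −2(tr M)³/27 + (tr M)·s/3 − det M = -62.407407.
Three real roots ⇒ use the trigonometric (Viète) form: r = 2√(−p/3) = 7.333333, φ = arccos(3q/(p·r)) = arccos(0.632983) = 0.885396 rad.
y_k = r·cos(φ/3 − 2πk/3) for k = 0, 1, 2 gives y = 7.016267, -1.660885, -5.355382.
λ_k = y_k − 0.666667 gives λ = 6.3496, -2.3276, -6.0220 (check: the sum is -2.0000 = tr M).

Eigenvalues sorted in increasing order: [-6.0220, -2.3276, 6.3496].


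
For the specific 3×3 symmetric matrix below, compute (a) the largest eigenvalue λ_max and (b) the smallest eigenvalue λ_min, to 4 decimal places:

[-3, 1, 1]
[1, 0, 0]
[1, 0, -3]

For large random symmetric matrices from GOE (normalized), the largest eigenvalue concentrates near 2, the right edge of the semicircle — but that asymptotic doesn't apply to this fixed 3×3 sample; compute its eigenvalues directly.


Since M is real symmetric, all three eigenvalues are real; they are the roots of det(λI − M) = λ³ − (tr M) λ² + s λ − det M, where s is the sum of the principal 2×2 minors.
tr M = -3 + 0 + (-3) = -6.
s = ((-3)·0 − 1²) + ((-3)·(-3) − 1²) + (0·(-3) − 0²) = -1 + 8 + 0 = 7.
det M (expand along row 1) = (-3)·0 − 1·(-3) + 1·0 = 3.
Characteristic polynomial: λ³ + 6λ² + 7λ − 3 = 0.
Substitute λ = y + (tr M)/3 = y − 2.000000 to remove the quadratic term: y³ + p·y + q = 0 with p = s − (tr M)²/3 = -5.000000 and q = −2(tr M)³/27 + (tr M)·s/3 − det M = -1.000000.
Three real roots ⇒ use the trigonometric (Viète) form: r = 2√(−p/3) = 2.581989, φ = arccos(3q/(p·r)) = arccos(0.232379) = 1.336273 rad.
y_k = r·cos(φ/3 − 2πk/3) for k = 0, 1, 2 gives y = 2.330059, -0.201640, -2.128419.
λ_k = y_k − 2.000000 gives λ = 0.3301, -2.2016, -4.1284 (check: the sum is -6.0000 = tr M).

Hence λ_max = 0.3301 and λ_min = -4.1284.


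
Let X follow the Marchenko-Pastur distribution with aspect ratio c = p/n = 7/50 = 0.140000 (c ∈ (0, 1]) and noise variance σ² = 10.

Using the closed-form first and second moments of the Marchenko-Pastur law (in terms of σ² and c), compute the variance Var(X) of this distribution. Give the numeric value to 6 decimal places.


Recall the MP moments m_1 = E[X] = σ² and m_2 = E[X²] = σ⁴ (1 + c).
m_1 = E[X] = σ² = 10, so m_1² = 100.
m_2 = E[X²] = σ⁴ (1 + c) = 100 · (1 + 0.140000) = 100 · 1.140000 = 114.000000.
(Note m_2 − m_1² simplifies to c · σ⁴ = 0.140000 · 100.)

Var(X) = m_2 − m_1² = 114.000000 − 100 = 14.000000.


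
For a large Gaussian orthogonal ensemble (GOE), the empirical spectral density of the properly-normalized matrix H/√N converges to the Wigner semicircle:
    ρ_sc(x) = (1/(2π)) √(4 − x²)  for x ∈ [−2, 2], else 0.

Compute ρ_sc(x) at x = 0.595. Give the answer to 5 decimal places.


ρ_sc(x) = (1/(2π)) √(4 − x²). With x = 0.595:
  4 − x² = 4 − (0.595)² = 4 − 0.354025 = 3.645975.
  √(4 − x²) = 1.909444.
  1/(2π) = 0.159155.
  ρ_sc(0.595) = 0.159155 · 1.909444 = 0.303897.

Rounded to 5 decimal places: ρ_sc(0.595) ≈ 0.30390.


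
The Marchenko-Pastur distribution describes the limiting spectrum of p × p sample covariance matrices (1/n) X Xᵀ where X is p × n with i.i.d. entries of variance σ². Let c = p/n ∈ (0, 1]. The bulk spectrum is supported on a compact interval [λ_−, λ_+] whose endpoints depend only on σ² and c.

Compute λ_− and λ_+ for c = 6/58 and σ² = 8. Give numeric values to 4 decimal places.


c = 6/58 = 0.103448; √c = 0.321634.
λ_− = σ² (1 − √c)² = 8 · (1 − 0.321634)² = 8 · (0.678366)² = 3.681446.
λ_+ = σ² (1 + √c)² = 8 · (1 + 0.321634)² = 8 · (1.321634)² = 13.973726.

Rounded to 4 decimal places: λ_− ≈ 3.6814, λ_+ ≈ 13.9737.


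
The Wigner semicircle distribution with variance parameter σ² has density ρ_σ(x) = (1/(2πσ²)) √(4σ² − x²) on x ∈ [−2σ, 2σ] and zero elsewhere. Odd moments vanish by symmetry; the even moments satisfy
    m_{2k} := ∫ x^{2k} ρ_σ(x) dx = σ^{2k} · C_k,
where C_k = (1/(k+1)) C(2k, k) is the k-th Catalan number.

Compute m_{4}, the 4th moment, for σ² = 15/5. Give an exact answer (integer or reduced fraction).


By the scaled semicircle moment identity, m_{2k} = σ^{2k} · C_k with k = 2.
C_2 = (1/(k+1)) · C(2k, k) = (1/3) · C(4, 2) = (1/3) · 6 = 2.
σ^{2k} = (σ²)^k = (15/5)^2 = 9.

Therefore m_{4} = σ^{4} · C_2 = 9 · 2 = 18.


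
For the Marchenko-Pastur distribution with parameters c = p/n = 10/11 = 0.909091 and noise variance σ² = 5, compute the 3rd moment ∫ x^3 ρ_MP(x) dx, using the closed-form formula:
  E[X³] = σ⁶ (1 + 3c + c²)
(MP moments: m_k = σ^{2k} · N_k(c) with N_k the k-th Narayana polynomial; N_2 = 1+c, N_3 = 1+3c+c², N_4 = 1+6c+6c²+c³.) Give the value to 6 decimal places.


E[X³] = σ⁶ (1 + 3c + c²) (third MP moment). With σ² = 5 (so σ⁶ = 125) and c = 10/11 = 0.909091: E[X³] = 125 · (1 + 3·0.909091 + (0.909091)²) = 125 · 4.553719.

So E[X^3] = 569.214876.


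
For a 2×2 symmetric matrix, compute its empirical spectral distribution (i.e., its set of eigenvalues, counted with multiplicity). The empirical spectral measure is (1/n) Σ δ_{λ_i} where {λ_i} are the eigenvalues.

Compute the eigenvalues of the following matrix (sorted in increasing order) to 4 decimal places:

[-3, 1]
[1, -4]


Since M is real symmetric, both eigenvalues are real; they are the roots of det(λI − M) = λ² − (tr M) λ + det M.
tr M = -3 + (-4) = -7.
det M = (-3)·(-4) − 1² = 12 − 1 = 11.
Characteristic polynomial: λ² + 7λ + 11 = 0.
Discriminant Δ = (tr M)² − 4·det M = 49 − 44 = 5; √Δ = 2.236068.
λ = (tr M ± √Δ)/2 = (-7 ± 2.236068)/2, giving (tr M − √Δ)/2 = -4.6180 and (tr M + √Δ)/2 = -2.3820.

Eigenvalues sorted in increasing order: [-4.6180, -2.3820].


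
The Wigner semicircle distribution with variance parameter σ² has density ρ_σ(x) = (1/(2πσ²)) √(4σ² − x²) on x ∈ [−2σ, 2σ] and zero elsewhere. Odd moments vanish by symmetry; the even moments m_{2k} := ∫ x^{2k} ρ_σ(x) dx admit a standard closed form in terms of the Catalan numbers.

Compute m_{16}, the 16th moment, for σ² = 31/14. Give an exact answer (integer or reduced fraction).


By the scaled semicircle moment identity, m_{2k} = σ^{2k} · C_k with k = 8.
C_8 = (1/(k+1)) · C(2k, k) = (1/9) · C(16, 8) = (1/9) · 12870 = 1430.
σ^{2k} = (σ²)^k = (31/14)^8 = 852891037441/1475789056.

Therefore m_{16} = σ^{16} · C_8 = (852891037441/1475789056) · 1430 = 609817091770315/737894528.


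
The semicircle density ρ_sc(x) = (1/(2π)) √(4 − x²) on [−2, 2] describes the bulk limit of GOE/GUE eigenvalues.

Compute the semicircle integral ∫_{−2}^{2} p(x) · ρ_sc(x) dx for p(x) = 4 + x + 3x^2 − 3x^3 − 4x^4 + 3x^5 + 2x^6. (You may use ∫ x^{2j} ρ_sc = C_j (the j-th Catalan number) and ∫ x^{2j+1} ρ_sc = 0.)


Write p(x) = Σ a_i x^i, split into monomials and integrate each against ρ_sc separately.
Using ∫ x^{2j} ρ_sc = C_j = (1/(j+1)) C(2j, j) (Catalan numbers) and ∫ x^{2j+1} ρ_sc = 0 (odd monomials vanish by symmetry):
  i = 0 (even): a_0 · C_{0} = 4 · 1 = 4
  i = 1 (odd): ∫ x^1 ρ_sc = 0 (vanishes)
  i = 2 (even): a_2 · C_{1} = 3 · 1 = 3
  i = 3 (odd): ∫ x^3 ρ_sc = 0 (vanishes)
  i = 4 (even): a_4 · C_{2} = -4 · 2 = -8
  i = 5 (odd): ∫ x^5 ρ_sc = 0 (vanishes)
  i = 6 (even): a_6 · C_{3} = 2 · 5 = 10

Summing the contributions: ∫_{−2}^{2} p(x) ρ_sc(x) dx = 4 + 3 + (-8) + 10 = 9.


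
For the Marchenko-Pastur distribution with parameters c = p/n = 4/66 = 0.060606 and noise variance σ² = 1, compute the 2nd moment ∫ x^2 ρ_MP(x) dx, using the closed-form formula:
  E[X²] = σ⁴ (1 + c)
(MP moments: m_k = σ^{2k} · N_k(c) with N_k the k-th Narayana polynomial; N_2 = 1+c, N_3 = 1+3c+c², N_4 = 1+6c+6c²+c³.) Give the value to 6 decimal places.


E[X²] = σ⁴ (1 + c) (second MP moment). With σ² = 1 (so σ⁴ = 1) and c = 4/66 = 0.060606: E[X²] = 1 · (1 + 0.060606) = 1 · 1.060606.

So E[X^2] = 1.060606.


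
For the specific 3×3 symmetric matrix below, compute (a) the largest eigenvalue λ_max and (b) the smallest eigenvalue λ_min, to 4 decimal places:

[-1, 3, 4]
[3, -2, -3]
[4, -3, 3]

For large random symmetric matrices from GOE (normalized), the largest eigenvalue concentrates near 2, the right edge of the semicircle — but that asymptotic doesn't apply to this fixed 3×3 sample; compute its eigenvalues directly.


Since M is real symmetric, all three eigenvalues are real; they are the roots of det(λI − M) = λ³ − (tr M) λ² + s λ − det M, where s is the sum of the principal 2×2 minors.
tr M = -1 + (-2) + 3 = 0.
s = ((-1)·(-2) − 3²) + ((-1)·3 − 4²) + ((-2)·3 − (-3)²) = -7 + (-19) + (-15) = -41.
det M (expand along row 1) = (-1)·(-15) − 3·21 + 4·(-1) = -52.
Characteristic polynomial: λ³ − 41λ + 52 = 0.
Substitute λ = y + (tr M)/3 = y + 0.000000 to remove the quadratic term: y³ + p·y + q = 0 with p = s − (tr M)²/3 = -41.000000 and q = −2(tr M)³/27 + (tr M)·s/3 − det M = 52.000000.
Three real roots ⇒ use the trigonometric (Viète) form: r = 2√(−p/3) = 7.393691, φ = arccos(3q/(p·r)) = arccos(-0.514611) = 2.111351 rad.
y_k = r·cos(φ/3 − 2πk/3) for k = 0, 1, 2 gives y = 5.636945, 1.325034, -6.961978.
λ_k = y_k + 0.000000 gives λ = 5.6369, 1.3250, -6.9620 (check: the sum is 0.0000 = tr M).

Hence λ_max = 5.6369 and λ_min = -6.9620.


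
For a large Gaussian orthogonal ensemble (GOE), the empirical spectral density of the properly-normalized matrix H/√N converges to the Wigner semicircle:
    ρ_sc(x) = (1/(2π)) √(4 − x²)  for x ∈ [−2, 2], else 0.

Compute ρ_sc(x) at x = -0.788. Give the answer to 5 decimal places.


ρ_sc(x) = (1/(2π)) √(4 − x²). With x = -0.788:
  4 − x² = 4 − (-0.788)² = 4 − 0.620944 = 3.379056.
  √(4 − x²) = 1.838221.
  1/(2π) = 0.159155.
  ρ_sc(-0.788) = 0.159155 · 1.838221 = 0.292562.

Rounded to 5 decimal places: ρ_sc(-0.788) ≈ 0.29256.
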